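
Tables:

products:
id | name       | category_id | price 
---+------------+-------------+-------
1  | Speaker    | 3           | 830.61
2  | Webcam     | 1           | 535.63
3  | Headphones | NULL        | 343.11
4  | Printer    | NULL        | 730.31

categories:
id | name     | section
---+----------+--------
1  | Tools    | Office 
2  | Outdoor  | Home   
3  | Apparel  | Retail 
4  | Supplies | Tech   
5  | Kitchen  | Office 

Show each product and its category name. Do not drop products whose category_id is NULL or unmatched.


LEFT JOIN keeps every row from products (the left table); where category_id has no match in categories, the category columns become NULL. Walk through each product:
  - product 1 (Speaker): category_id=3 -> matches Apparel
  - product 2 (Webcam): category_id=1 -> matches Tools
  - product 3 (Headphones): category_id=NULL, no match -> kept with NULL
  - product 4 (Printer): category_id=NULL, no match -> kept with NULL
All 4 rows appear; 2 have NULL category.

SQL:
SELECT a.name, b.name AS category
FROM products a
LEFT JOIN categories b ON a.category_id = b.id

Result:
name       | category
-----------+---------
Speaker    | Apparel 
Webcam     | Tools   
Headphones | NULL    
Printer    | NULL    


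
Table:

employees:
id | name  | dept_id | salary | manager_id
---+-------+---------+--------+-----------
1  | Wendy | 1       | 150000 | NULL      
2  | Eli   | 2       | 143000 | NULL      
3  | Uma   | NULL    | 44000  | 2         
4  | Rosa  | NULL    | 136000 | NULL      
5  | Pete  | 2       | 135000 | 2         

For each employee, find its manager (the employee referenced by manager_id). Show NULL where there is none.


This is a self-join: employees is joined to a second copy of itself, matching each row's manager_id to another row's id. Use LEFT JOIN so rows with manager_id=NULL are kept.
  - employee 1 (Wendy): manager_id=NULL -> NULL
  - employee 2 (Eli): manager_id=NULL -> NULL
  - employee 3 (Uma): manager_id=2 -> Eli
  - employee 4 (Rosa): manager_id=NULL -> NULL
  - employee 5 (Pete): manager_id=2 -> Eli

SQL:
SELECT a.name AS item, b.name AS manager
FROM employees a
LEFT JOIN employees b ON a.manager_id = b.id

Result:
item  | manager
------+--------
Wendy | NULL   
Eli   | NULL   
Uma   | Eli    
Rosa  | NULL   
Pete  | Eli    


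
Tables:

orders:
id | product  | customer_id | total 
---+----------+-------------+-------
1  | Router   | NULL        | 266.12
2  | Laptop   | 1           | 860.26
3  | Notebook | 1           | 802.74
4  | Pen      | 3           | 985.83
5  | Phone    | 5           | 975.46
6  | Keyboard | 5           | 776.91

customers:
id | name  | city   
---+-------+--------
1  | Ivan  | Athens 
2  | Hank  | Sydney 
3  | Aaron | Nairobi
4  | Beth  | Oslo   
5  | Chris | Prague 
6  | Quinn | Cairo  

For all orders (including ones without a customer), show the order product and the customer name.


LEFT JOIN keeps every row from orders (the left table); where customer_id has no match in customers, the customer columns become NULL. Walk through each order:
  - order 1 (Router): customer_id=NULL, no match -> kept with NULL
  - order 2 (Laptop): customer_id=1 -> matches Ivan
  - order 3 (Notebook): customer_id=1 -> matches Ivan
  - order 4 (Pen): customer_id=3 -> matches Aaron
  - order 5 (Phone): customer_id=5 -> matches Chris
  - order 6 (Keyboard): customer_id=5 -> matches Chris
All 6 rows appear; 1 has NULL customer.

SQL:
SELECT a.product, b.name AS customer
FROM orders a
LEFT JOIN customers b ON a.customer_id = b.id

Result:
product  | customer
---------+---------
Router   | NULL    
Laptop   | Ivan    
Notebook | Ivan    
Pen      | Aaron   
Phone    | Chris   
Keyboard | Chris   


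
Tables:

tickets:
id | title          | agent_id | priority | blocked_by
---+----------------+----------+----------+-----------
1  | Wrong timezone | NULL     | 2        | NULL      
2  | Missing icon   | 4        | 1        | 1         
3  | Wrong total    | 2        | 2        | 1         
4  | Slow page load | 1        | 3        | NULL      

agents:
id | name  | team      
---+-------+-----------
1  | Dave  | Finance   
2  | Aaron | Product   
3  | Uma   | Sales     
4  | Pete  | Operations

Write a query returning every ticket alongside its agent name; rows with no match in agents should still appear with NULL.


LEFT JOIN keeps every row from tickets (the left table); where agent_id has no match in agents, the agent columns become NULL. Walk through each ticket:
  - ticket 1 (Wrong timezone): agent_id=NULL, no match -> kept with NULL
  - ticket 2 (Missing icon): agent_id=4 -> matches Pete
  - ticket 3 (Wrong total): agent_id=2 -> matches Aaron
  - ticket 4 (Slow page load): agent_id=1 -> matches Dave
All 4 rows appear; 1 has NULL agent.

SQL:
SELECT a.title, b.name AS agent
FROM tickets a
LEFT JOIN agents b ON a.agent_id = b.id

Result:
title          | agent
---------------+------
Wrong timezone | NULL 
Missing icon   | Pete 
Wrong total    | Aaron
Slow page load | Dave 


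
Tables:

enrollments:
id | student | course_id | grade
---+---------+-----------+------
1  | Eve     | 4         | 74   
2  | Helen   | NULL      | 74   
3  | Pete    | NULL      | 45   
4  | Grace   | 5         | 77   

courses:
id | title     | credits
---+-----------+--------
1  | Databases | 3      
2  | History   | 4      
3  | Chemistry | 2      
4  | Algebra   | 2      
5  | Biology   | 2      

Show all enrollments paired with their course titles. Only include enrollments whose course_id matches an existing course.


INNER JOIN keeps only enrollments rows whose course_id matches an id in courses. Walk through each enrollment:
  - enrollment 1 (Eve): course_id=4 -> matches Algebra
  - enrollment 2 (Helen): course_id=NULL, no match -> dropped
  - enrollment 3 (Pete): course_id=NULL, no match -> dropped
  - enrollment 4 (Grace): course_id=5 -> matches Biology
So 2 of 4 rows are dropped.

SQL:
SELECT a.student, b.title AS course
FROM enrollments a
INNER JOIN courses b ON a.course_id = b.id

Result:
student | course 
--------+--------
Eve     | Algebra
Grace   | Biology


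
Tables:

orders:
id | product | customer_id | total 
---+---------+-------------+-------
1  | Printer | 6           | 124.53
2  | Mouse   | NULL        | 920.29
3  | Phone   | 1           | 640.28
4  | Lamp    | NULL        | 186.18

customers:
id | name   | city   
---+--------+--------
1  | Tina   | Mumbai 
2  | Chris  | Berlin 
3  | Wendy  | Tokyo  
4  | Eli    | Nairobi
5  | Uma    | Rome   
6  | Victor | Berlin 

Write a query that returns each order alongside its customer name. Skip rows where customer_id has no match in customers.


INNER JOIN keeps only orders rows whose customer_id matches an id in customers. Walk through each order:
  - order 1 (Printer): customer_id=6 -> matches Victor
  - order 2 (Mouse): customer_id=NULL, no match -> dropped
  - order 3 (Phone): customer_id=1 -> matches Tina
  - order 4 (Lamp): customer_id=NULL, no match -> dropped
So 2 of 4 rows are dropped.

SQL:
SELECT a.product, b.name AS customer
FROM orders a
INNER JOIN customers b ON a.customer_id = b.id

Result:
product | customer
--------+---------
Printer | Victor  
Phone   | Tina    


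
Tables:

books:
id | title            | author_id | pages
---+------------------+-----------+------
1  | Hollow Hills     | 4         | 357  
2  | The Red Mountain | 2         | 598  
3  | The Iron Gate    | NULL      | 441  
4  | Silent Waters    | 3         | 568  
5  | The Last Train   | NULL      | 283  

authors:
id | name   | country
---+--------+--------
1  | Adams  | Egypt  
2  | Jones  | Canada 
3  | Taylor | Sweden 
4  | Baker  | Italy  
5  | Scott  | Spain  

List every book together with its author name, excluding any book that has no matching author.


INNER JOIN keeps only books rows whose author_id matches an id in authors. Walk through each book:
  - book 1 (Hollow Hills): author_id=4 -> matches Baker
  - book 2 (The Red Mountain): author_id=2 -> matches Jones
  - book 3 (The Iron Gate): author_id=NULL, no match -> dropped
  - book 4 (Silent Waters): author_id=3 -> matches Taylor
  - book 5 (The Last Train): author_id=NULL, no match -> dropped
So 2 of 5 rows are dropped.

SQL:
SELECT a.title, b.name AS author
FROM books a
INNER JOIN authors b ON a.author_id = b.id

Result:
title            | author
-----------------+-------
Hollow Hills     | Baker 
The Red Mountain | Jones 
Silent Waters    | Taylor


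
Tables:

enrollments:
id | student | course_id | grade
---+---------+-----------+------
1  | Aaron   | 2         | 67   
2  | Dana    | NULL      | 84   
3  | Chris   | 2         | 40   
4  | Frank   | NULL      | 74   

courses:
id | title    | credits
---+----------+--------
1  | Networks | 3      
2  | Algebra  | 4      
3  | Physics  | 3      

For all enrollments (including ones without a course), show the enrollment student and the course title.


LEFT JOIN keeps every row from enrollments (the left table); where course_id has no match in courses, the course columns become NULL. Walk through each enrollment:
  - enrollment 1 (Aaron): course_id=2 -> matches Algebra
  - enrollment 2 (Dana): course_id=NULL, no match -> kept with NULL
  - enrollment 3 (Chris): course_id=2 -> matches Algebra
  - enrollment 4 (Frank): course_id=NULL, no match -> kept with NULL
All 4 rows appear; 2 have NULL course.

SQL:
SELECT a.student, b.title AS course
FROM enrollments a
LEFT JOIN courses b ON a.course_id = b.id

Result:
student | course 
--------+--------
Aaron   | Algebra
Dana    | NULL   
Chris   | Algebra
Frank   | NULL   


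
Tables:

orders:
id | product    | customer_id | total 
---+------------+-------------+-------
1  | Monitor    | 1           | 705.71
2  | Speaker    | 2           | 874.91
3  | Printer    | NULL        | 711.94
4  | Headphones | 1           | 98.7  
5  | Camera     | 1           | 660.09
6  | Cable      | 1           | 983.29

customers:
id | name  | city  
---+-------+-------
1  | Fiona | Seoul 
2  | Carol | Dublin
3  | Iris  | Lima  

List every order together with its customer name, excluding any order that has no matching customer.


INNER JOIN keeps only orders rows whose customer_id matches an id in customers. Walk through each order:
  - order 1 (Monitor): customer_id=1 -> matches Fiona
  - order 2 (Speaker): customer_id=2 -> matches Carol
  - order 3 (Printer): customer_id=NULL, no match -> dropped
  - order 4 (Headphones): customer_id=1 -> matches Fiona
  - order 5 (Camera): customer_id=1 -> matches Fiona
  - order 6 (Cable): customer_id=1 -> matches Fiona
So 1 of 6 rows is dropped.

SQL:
SELECT a.product, b.name AS customer
FROM orders a
INNER JOIN customers b ON a.customer_id = b.id

Result:
product    | customer
-----------+---------
Monitor    | Fiona   
Speaker    | Carol   
Headphones | Fiona   
Camera     | Fiona   
Cable      | Fiona   


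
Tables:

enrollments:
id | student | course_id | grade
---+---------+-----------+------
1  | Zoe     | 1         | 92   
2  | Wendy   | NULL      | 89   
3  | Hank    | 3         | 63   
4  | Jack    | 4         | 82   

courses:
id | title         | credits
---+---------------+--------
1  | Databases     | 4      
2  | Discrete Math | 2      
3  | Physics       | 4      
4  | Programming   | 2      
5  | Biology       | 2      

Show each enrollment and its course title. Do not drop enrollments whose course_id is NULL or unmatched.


LEFT JOIN keeps every row from enrollments (the left table); where course_id has no match in courses, the course columns become NULL. Walk through each enrollment:
  - enrollment 1 (Zoe): course_id=1 -> matches Databases
  - enrollment 2 (Wendy): course_id=NULL, no match -> kept with NULL
  - enrollment 3 (Hank): course_id=3 -> matches Physics
  - enrollment 4 (Jack): course_id=4 -> matches Programming
All 4 rows appear; 1 has NULL course.

SQL:
SELECT a.student, b.title AS course
FROM enrollments a
LEFT JOIN courses b ON a.course_id = b.id

Result:
student | course     
--------+------------
Zoe     | Databases  
Wendy   | NULL       
Hank    | Physics    
Jack    | Programming


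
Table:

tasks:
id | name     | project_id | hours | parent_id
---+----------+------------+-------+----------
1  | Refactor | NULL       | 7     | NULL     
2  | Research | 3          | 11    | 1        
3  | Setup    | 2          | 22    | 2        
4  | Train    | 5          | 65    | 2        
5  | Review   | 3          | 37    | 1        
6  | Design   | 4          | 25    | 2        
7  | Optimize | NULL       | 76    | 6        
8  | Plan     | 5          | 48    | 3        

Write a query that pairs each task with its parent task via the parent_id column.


This is a self-join: tasks is joined to a second copy of itself, matching each row's parent_id to another row's id. Use LEFT JOIN so rows with parent_id=NULL are kept.
  - task 1 (Refactor): parent_id=NULL -> NULL
  - task 2 (Research): parent_id=1 -> Refactor
  - task 3 (Setup): parent_id=2 -> Research
  - task 4 (Train): parent_id=2 -> Research
  - task 5 (Review): parent_id=1 -> Refactor
  - task 6 (Design): parent_id=2 -> Research
  - task 7 (Optimize): parent_id=6 -> Design
  - task 8 (Plan): parent_id=3 -> Setup

SQL:
SELECT a.name AS item, b.name AS parent
FROM tasks a
LEFT JOIN tasks b ON a.parent_id = b.id

Result:
item     | parent  
---------+---------
Refactor | NULL    
Research | Refactor
Setup    | Research
Train    | Research
Review   | Refactor
Design   | Research
Optimize | Design  
Plan     | Setup   


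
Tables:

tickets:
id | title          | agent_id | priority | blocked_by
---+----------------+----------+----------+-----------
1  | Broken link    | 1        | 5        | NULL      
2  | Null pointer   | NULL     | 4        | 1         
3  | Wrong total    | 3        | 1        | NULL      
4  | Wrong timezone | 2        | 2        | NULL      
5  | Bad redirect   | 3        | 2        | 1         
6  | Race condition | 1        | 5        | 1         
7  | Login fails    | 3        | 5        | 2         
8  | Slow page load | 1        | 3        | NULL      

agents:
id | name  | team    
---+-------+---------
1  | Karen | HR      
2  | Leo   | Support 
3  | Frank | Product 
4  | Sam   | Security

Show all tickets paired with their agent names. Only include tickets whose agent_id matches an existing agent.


INNER JOIN keeps only tickets rows whose agent_id matches an id in agents. Walk through each ticket:
  - ticket 1 (Broken link): agent_id=1 -> matches Karen
  - ticket 2 (Null pointer): agent_id=NULL, no match -> dropped
  - ticket 3 (Wrong total): agent_id=3 -> matches Frank
  - ticket 4 (Wrong timezone): agent_id=2 -> matches Leo
  - ticket 5 (Bad redirect): agent_id=3 -> matches Frank
  - ticket 6 (Race condition): agent_id=1 -> matches Karen
  - ticket 7 (Login fails): agent_id=3 -> matches Frank
  - ticket 8 (Slow page load): agent_id=1 -> matches Karen
So 1 of 8 rows is dropped.

SQL:
SELECT a.title, b.name AS agent
FROM tickets a
INNER JOIN agents b ON a.agent_id = b.id

Result:
title          | agent
---------------+------
Broken link    | Karen
Wrong total    | Frank
Wrong timezone | Leo  
Bad redirect   | Frank
Race condition | Karen
Login fails    | Frank
Slow page load | Karen


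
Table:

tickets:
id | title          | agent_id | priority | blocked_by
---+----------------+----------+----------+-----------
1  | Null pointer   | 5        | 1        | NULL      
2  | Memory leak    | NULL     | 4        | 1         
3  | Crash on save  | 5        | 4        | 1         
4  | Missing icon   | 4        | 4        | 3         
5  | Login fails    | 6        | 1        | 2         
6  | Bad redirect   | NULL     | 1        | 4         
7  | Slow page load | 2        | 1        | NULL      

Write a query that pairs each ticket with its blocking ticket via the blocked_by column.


This is a self-join: tickets is joined to a second copy of itself, matching each row's blocked_by to another row's id. Use LEFT JOIN so rows with blocked_by=NULL are kept.
  - ticket 1 (Null pointer): blocked_by=NULL -> NULL
  - ticket 2 (Memory leak): blocked_by=1 -> Null pointer
  - ticket 3 (Crash on save): blocked_by=1 -> Null pointer
  - ticket 4 (Missing icon): blocked_by=3 -> Crash on save
  - ticket 5 (Login fails): blocked_by=2 -> Memory leak
  - ticket 6 (Bad redirect): blocked_by=4 -> Missing icon
  - ticket 7 (Slow page load): blocked_by=NULL -> NULL

SQL:
SELECT a.title AS item, b.title AS blocked_by
FROM tickets a
LEFT JOIN tickets b ON a.blocked_by = b.id

Result:
item           | blocked_by   
---------------+--------------
Null pointer   | NULL         
Memory leak    | Null pointer 
Crash on save  | Null pointer 
Missing icon   | Crash on save
Login fails    | Memory leak  
Bad redirect   | Missing icon 
Slow page load | NULL         


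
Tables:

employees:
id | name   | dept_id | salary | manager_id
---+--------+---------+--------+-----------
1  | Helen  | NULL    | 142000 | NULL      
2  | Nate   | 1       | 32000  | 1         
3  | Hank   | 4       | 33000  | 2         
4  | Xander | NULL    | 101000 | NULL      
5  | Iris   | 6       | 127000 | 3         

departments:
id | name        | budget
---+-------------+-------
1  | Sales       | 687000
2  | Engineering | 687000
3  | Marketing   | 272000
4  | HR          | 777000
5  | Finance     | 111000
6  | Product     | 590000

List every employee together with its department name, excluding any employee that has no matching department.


INNER JOIN keeps only employees rows whose dept_id matches an id in departments. Walk through each employee:
  - employee 1 (Helen): dept_id=NULL, no match -> dropped
  - employee 2 (Nate): dept_id=1 -> matches Sales
  - employee 3 (Hank): dept_id=4 -> matches HR
  - employee 4 (Xander): dept_id=NULL, no match -> dropped
  - employee 5 (Iris): dept_id=6 -> matches Product
So 2 of 5 rows are dropped.

SQL:
SELECT a.name, b.name AS department
FROM employees a
INNER JOIN departments b ON a.dept_id = b.id

Result:
name | department
-----+-----------
Nate | Sales     
Hank | HR        
Iris | Product   


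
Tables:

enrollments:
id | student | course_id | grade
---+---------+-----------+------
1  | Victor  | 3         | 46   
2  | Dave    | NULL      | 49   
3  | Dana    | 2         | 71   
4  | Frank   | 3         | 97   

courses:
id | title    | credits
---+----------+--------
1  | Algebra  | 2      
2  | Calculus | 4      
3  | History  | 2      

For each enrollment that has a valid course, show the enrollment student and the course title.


INNER JOIN keeps only enrollments rows whose course_id matches an id in courses. Walk through each enrollment:
  - enrollment 1 (Victor): course_id=3 -> matches History
  - enrollment 2 (Dave): course_id=NULL, no match -> dropped
  - enrollment 3 (Dana): course_id=2 -> matches Calculus
  - enrollment 4 (Frank): course_id=3 -> matches History
So 1 of 4 rows is dropped.

SQL:
SELECT a.student, b.title AS course
FROM enrollments a
INNER JOIN courses b ON a.course_id = b.id

Result:
student | course  
--------+---------
Victor  | History 
Dana    | Calculus
Frank   | History 


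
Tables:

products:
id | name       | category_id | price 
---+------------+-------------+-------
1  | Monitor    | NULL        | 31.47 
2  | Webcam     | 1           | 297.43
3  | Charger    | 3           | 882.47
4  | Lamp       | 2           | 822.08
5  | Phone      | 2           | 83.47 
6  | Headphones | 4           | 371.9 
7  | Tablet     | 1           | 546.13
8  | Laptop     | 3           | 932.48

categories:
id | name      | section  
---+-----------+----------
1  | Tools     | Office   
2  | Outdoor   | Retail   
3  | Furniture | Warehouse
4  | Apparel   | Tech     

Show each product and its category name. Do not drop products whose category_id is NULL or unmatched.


LEFT JOIN keeps every row from products (the left table); where category_id has no match in categories, the category columns become NULL. Walk through each product:
  - product 1 (Monitor): category_id=NULL, no match -> kept with NULL
  - product 2 (Webcam): category_id=1 -> matches Tools
  - product 3 (Charger): category_id=3 -> matches Furniture
  - product 4 (Lamp): category_id=2 -> matches Outdoor
  - product 5 (Phone): category_id=2 -> matches Outdoor
  - product 6 (Headphones): category_id=4 -> matches Apparel
  - product 7 (Tablet): category_id=1 -> matches Tools
  - product 8 (Laptop): category_id=3 -> matches Furniture
All 8 rows appear; 1 has NULL category.

SQL:
SELECT a.name, b.name AS category
FROM products a
LEFT JOIN categories b ON a.category_id = b.id

Result:
name       | category 
-----------+----------
Monitor    | NULL     
Webcam     | Tools    
Charger    | Furniture
Lamp       | Outdoor  
Phone      | Outdoor  
Headphones | Apparel  
Tablet     | Tools    
Laptop     | Furniture


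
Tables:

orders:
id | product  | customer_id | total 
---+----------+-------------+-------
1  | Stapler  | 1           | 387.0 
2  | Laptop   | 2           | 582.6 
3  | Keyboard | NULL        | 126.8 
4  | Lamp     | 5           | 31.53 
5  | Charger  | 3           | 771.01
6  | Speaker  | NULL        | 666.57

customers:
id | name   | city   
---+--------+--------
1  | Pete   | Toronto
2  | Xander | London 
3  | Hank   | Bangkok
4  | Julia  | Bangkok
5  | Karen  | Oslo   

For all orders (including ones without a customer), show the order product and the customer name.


LEFT JOIN keeps every row from orders (the left table); where customer_id has no match in customers, the customer columns become NULL. Walk through each order:
  - order 1 (Stapler): customer_id=1 -> matches Pete
  - order 2 (Laptop): customer_id=2 -> matches Xander
  - order 3 (Keyboard): customer_id=NULL, no match -> kept with NULL
  - order 4 (Lamp): customer_id=5 -> matches Karen
  - order 5 (Charger): customer_id=3 -> matches Hank
  - order 6 (Speaker): customer_id=NULL, no match -> kept with NULL
All 6 rows appear; 2 have NULL customer.

SQL:
SELECT a.product, b.name AS customer
FROM orders a
LEFT JOIN customers b ON a.customer_id = b.id

Result:
product  | customer
---------+---------
Stapler  | Pete    
Laptop   | Xander  
Keyboard | NULL    
Lamp     | Karen   
Charger  | Hank    
Speaker  | NULL    


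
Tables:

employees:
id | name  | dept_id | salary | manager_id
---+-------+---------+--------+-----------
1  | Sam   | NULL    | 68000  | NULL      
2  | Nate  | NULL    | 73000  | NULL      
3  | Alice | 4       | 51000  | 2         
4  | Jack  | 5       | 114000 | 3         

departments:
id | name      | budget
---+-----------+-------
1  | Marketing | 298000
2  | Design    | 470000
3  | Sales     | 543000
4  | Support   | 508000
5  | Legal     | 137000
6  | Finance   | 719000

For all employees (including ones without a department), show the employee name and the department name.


LEFT JOIN keeps every row from employees (the left table); where dept_id has no match in departments, the department columns become NULL. Walk through each employee:
  - employee 1 (Sam): dept_id=NULL, no match -> kept with NULL
  - employee 2 (Nate): dept_id=NULL, no match -> kept with NULL
  - employee 3 (Alice): dept_id=4 -> matches Support
  - employee 4 (Jack): dept_id=5 -> matches Legal
All 4 rows appear; 2 have NULL department.

SQL:
SELECT a.name, b.name AS department
FROM employees a
LEFT JOIN departments b ON a.dept_id = b.id

Result:
name  | department
------+-----------
Sam   | NULL      
Nate  | NULL      
Alice | Support   
Jack  | Legal     


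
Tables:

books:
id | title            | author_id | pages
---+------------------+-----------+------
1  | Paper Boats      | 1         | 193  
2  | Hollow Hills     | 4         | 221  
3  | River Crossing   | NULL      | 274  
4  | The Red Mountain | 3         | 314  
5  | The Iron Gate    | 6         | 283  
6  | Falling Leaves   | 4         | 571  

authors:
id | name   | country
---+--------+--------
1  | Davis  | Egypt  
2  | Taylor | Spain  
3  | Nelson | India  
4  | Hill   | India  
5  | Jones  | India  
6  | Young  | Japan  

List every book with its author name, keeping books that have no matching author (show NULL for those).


LEFT JOIN keeps every row from books (the left table); where author_id has no match in authors, the author columns become NULL. Walk through each book:
  - book 1 (Paper Boats): author_id=1 -> matches Davis
  - book 2 (Hollow Hills): author_id=4 -> matches Hill
  - book 3 (River Crossing): author_id=NULL, no match -> kept with NULL
  - book 4 (The Red Mountain): author_id=3 -> matches Nelson
  - book 5 (The Iron Gate): author_id=6 -> matches Young
  - book 6 (Falling Leaves): author_id=4 -> matches Hill
All 6 rows appear; 1 has NULL author.

SQL:
SELECT a.title, b.name AS author
FROM books a
LEFT JOIN authors b ON a.author_id = b.id

Result:
title            | author
-----------------+-------
Paper Boats      | Davis 
Hollow Hills     | Hill  
River Crossing   | NULL  
The Red Mountain | Nelson
The Iron Gate    | Young 
Falling Leaves   | Hill  


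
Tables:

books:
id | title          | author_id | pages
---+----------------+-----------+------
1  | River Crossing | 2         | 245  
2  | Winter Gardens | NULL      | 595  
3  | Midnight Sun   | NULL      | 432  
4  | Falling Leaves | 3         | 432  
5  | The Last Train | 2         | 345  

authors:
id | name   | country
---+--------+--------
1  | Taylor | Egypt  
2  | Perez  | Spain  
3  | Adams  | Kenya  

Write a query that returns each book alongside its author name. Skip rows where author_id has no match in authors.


INNER JOIN keeps only books rows whose author_id matches an id in authors. Walk through each book:
  - book 1 (River Crossing): author_id=2 -> matches Perez
  - book 2 (Winter Gardens): author_id=NULL, no match -> dropped
  - book 3 (Midnight Sun): author_id=NULL, no match -> dropped
  - book 4 (Falling Leaves): author_id=3 -> matches Adams
  - book 5 (The Last Train): author_id=2 -> matches Perez
So 2 of 5 rows are dropped.

SQL:
SELECT a.title, b.name AS author
FROM books a
INNER JOIN authors b ON a.author_id = b.id

Result:
title          | author
---------------+-------
River Crossing | Perez 
Falling Leaves | Adams 
The Last Train | Perez 


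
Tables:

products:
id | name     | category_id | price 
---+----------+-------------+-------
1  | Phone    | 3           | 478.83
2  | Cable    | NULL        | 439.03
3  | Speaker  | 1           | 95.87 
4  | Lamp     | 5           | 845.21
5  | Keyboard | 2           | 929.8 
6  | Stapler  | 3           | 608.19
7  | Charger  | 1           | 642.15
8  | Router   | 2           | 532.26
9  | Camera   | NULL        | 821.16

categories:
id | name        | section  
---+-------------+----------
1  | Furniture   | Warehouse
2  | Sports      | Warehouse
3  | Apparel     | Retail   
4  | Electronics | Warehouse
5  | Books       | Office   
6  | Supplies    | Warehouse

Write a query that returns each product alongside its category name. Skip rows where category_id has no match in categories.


INNER JOIN keeps only products rows whose category_id matches an id in categories. Walk through each product:
  - product 1 (Phone): category_id=3 -> matches Apparel
  - product 2 (Cable): category_id=NULL, no match -> dropped
  - product 3 (Speaker): category_id=1 -> matches Furniture
  - product 4 (Lamp): category_id=5 -> matches Books
  - product 5 (Keyboard): category_id=2 -> matches Sports
  - product 6 (Stapler): category_id=3 -> matches Apparel
  - product 7 (Charger): category_id=1 -> matches Furniture
  - product 8 (Router): category_id=2 -> matches Sports
  - product 9 (Camera): category_id=NULL, no match -> dropped
So 2 of 9 rows are dropped.

SQL:
SELECT a.name, b.name AS category
FROM products a
INNER JOIN categories b ON a.category_id = b.id

Result:
name     | category 
---------+----------
Phone    | Apparel  
Speaker  | Furniture
Lamp     | Books    
Keyboard | Sports   
Stapler  | Apparel  
Charger  | Furniture
Router   | Sports   


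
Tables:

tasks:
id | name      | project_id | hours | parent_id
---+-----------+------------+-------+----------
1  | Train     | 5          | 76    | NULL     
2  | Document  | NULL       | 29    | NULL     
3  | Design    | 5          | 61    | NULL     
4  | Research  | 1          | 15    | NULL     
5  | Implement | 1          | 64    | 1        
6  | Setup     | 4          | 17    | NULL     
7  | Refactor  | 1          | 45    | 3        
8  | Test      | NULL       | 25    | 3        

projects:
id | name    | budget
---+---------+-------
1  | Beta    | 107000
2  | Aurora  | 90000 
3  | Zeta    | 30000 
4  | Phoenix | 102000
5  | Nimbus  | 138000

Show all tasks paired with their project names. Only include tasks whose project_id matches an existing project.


INNER JOIN keeps only tasks rows whose project_id matches an id in projects. Walk through each task:
  - task 1 (Train): project_id=5 -> matches Nimbus
  - task 2 (Document): project_id=NULL, no match -> dropped
  - task 3 (Design): project_id=5 -> matches Nimbus
  - task 4 (Research): project_id=1 -> matches Beta
  - task 5 (Implement): project_id=1 -> matches Beta
  - task 6 (Setup): project_id=4 -> matches Phoenix
  - task 7 (Refactor): project_id=1 -> matches Beta
  - task 8 (Test): project_id=NULL, no match -> dropped
So 2 of 8 rows are dropped.

SQL:
SELECT a.name, b.name AS project
FROM tasks a
INNER JOIN projects b ON a.project_id = b.id

Result:
name      | project
----------+--------
Train     | Nimbus 
Design    | Nimbus 
Research  | Beta   
Implement | Beta   
Setup     | Phoenix
Refactor  | Beta   


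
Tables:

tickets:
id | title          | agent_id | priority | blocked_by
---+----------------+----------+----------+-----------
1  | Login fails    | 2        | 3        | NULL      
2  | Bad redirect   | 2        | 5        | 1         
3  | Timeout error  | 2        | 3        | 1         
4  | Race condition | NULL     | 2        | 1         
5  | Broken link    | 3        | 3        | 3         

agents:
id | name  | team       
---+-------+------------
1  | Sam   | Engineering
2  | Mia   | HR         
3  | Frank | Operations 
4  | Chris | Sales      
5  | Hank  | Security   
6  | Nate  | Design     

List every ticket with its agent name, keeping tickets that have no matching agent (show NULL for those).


LEFT JOIN keeps every row from tickets (the left table); where agent_id has no match in agents, the agent columns become NULL. Walk through each ticket:
  - ticket 1 (Login fails): agent_id=2 -> matches Mia
  - ticket 2 (Bad redirect): agent_id=2 -> matches Mia
  - ticket 3 (Timeout error): agent_id=2 -> matches Mia
  - ticket 4 (Race condition): agent_id=NULL, no match -> kept with NULL
  - ticket 5 (Broken link): agent_id=3 -> matches Frank
All 5 rows appear; 1 has NULL agent.

SQL:
SELECT a.title, b.name AS agent
FROM tickets a
LEFT JOIN agents b ON a.agent_id = b.id

Result:
title          | agent
---------------+------
Login fails    | Mia  
Bad redirect   | Mia  
Timeout error  | Mia  
Race condition | NULL 
Broken link    | Frank


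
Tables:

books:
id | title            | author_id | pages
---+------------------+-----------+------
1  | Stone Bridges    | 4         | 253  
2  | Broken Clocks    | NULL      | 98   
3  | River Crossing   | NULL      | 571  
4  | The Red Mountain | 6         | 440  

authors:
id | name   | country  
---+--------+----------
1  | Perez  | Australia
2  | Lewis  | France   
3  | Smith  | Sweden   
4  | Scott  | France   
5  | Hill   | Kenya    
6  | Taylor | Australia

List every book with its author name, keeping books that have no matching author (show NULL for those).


LEFT JOIN keeps every row from books (the left table); where author_id has no match in authors, the author columns become NULL. Walk through each book:
  - book 1 (Stone Bridges): author_id=4 -> matches Scott
  - book 2 (Broken Clocks): author_id=NULL, no match -> kept with NULL
  - book 3 (River Crossing): author_id=NULL, no match -> kept with NULL
  - book 4 (The Red Mountain): author_id=6 -> matches Taylor
All 4 rows appear; 2 have NULL author.

SQL:
SELECT a.title, b.name AS author
FROM books a
LEFT JOIN authors b ON a.author_id = b.id

Result:
title            | author
-----------------+-------
Stone Bridges    | Scott 
Broken Clocks    | NULL  
River Crossing   | NULL  
The Red Mountain | Taylor


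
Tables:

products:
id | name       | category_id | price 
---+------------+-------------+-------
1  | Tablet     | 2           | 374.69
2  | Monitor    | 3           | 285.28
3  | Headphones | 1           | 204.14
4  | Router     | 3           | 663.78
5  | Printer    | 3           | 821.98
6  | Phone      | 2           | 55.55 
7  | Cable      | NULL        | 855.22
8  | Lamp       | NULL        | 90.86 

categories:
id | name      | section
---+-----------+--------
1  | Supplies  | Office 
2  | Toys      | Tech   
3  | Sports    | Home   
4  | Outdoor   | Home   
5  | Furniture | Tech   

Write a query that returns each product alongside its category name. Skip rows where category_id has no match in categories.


INNER JOIN keeps only products rows whose category_id matches an id in categories. Walk through each product:
  - product 1 (Tablet): category_id=2 -> matches Toys
  - product 2 (Monitor): category_id=3 -> matches Sports
  - product 3 (Headphones): category_id=1 -> matches Supplies
  - product 4 (Router): category_id=3 -> matches Sports
  - product 5 (Printer): category_id=3 -> matches Sports
  - product 6 (Phone): category_id=2 -> matches Toys
  - product 7 (Cable): category_id=NULL, no match -> dropped
  - product 8 (Lamp): category_id=NULL, no match -> dropped
So 2 of 8 rows are dropped.

SQL:
SELECT a.name, b.name AS category
FROM products a
INNER JOIN categories b ON a.category_id = b.id

Result:
name       | category
-----------+---------
Tablet     | Toys    
Monitor    | Sports  
Headphones | Supplies
Router     | Sports  
Printer    | Sports  
Phone      | Toys    


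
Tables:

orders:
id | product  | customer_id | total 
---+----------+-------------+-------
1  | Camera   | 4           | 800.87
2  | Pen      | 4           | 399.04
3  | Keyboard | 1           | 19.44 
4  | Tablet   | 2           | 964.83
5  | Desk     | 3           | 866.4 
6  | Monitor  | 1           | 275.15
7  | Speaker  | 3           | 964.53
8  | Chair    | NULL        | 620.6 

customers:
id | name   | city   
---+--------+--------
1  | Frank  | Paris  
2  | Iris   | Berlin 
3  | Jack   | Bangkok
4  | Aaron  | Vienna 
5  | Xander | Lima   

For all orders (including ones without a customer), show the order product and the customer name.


LEFT JOIN keeps every row from orders (the left table); where customer_id has no match in customers, the customer columns become NULL. Walk through each order:
  - order 1 (Camera): customer_id=4 -> matches Aaron
  - order 2 (Pen): customer_id=4 -> matches Aaron
  - order 3 (Keyboard): customer_id=1 -> matches Frank
  - order 4 (Tablet): customer_id=2 -> matches Iris
  - order 5 (Desk): customer_id=3 -> matches Jack
  - order 6 (Monitor): customer_id=1 -> matches Frank
  - order 7 (Speaker): customer_id=3 -> matches Jack
  - order 8 (Chair): customer_id=NULL, no match -> kept with NULL
All 8 rows appear; 1 has NULL customer.

SQL:
SELECT a.product, b.name AS customer
FROM orders a
LEFT JOIN customers b ON a.customer_id = b.id

Result:
product  | customer
---------+---------
Camera   | Aaron   
Pen      | Aaron   
Keyboard | Frank   
Tablet   | Iris    
Desk     | Jack    
Monitor  | Frank   
Speaker  | Jack    
Chair    | NULL    


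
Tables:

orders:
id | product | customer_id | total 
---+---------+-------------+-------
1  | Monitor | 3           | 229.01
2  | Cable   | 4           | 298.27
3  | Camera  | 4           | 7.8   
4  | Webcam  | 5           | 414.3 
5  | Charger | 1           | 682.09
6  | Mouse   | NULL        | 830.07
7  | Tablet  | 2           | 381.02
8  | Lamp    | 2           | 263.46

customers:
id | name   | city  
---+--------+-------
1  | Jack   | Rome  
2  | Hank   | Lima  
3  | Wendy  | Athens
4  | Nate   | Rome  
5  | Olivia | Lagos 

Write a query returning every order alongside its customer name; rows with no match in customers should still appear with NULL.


LEFT JOIN keeps every row from orders (the left table); where customer_id has no match in customers, the customer columns become NULL. Walk through each order:
  - order 1 (Monitor): customer_id=3 -> matches Wendy
  - order 2 (Cable): customer_id=4 -> matches Nate
  - order 3 (Camera): customer_id=4 -> matches Nate
  - order 4 (Webcam): customer_id=5 -> matches Olivia
  - order 5 (Charger): customer_id=1 -> matches Jack
  - order 6 (Mouse): customer_id=NULL, no match -> kept with NULL
  - order 7 (Tablet): customer_id=2 -> matches Hank
  - order 8 (Lamp): customer_id=2 -> matches Hank
All 8 rows appear; 1 has NULL customer.

SQL:
SELECT a.product, b.name AS customer
FROM orders a
LEFT JOIN customers b ON a.customer_id = b.id

Result:
product | customer
--------+---------
Monitor | Wendy   
Cable   | Nate    
Camera  | Nate    
Webcam  | Olivia  
Charger | Jack    
Mouse   | NULL    
Tablet  | Hank    
Lamp    | Hank    


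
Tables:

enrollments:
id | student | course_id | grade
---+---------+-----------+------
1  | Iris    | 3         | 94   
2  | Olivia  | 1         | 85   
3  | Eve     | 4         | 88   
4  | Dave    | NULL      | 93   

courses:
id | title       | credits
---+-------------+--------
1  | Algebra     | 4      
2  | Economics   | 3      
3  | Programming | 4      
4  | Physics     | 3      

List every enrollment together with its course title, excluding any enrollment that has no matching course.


INNER JOIN keeps only enrollments rows whose course_id matches an id in courses. Walk through each enrollment:
  - enrollment 1 (Iris): course_id=3 -> matches Programming
  - enrollment 2 (Olivia): course_id=1 -> matches Algebra
  - enrollment 3 (Eve): course_id=4 -> matches Physics
  - enrollment 4 (Dave): course_id=NULL, no match -> dropped
So 1 of 4 rows is dropped.

SQL:
SELECT a.student, b.title AS course
FROM enrollments a
INNER JOIN courses b ON a.course_id = b.id

Result:
student | course     
--------+------------
Iris    | Programming
Olivia  | Algebra    
Eve     | Physics    


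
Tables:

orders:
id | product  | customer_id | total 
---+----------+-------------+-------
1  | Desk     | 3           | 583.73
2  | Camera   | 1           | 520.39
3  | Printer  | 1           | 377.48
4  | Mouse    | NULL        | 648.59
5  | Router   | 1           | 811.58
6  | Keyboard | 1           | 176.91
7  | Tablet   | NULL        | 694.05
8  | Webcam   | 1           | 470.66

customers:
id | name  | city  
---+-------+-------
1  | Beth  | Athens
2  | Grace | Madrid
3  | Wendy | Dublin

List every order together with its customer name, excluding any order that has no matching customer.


INNER JOIN keeps only orders rows whose customer_id matches an id in customers. Walk through each order:
  - order 1 (Desk): customer_id=3 -> matches Wendy
  - order 2 (Camera): customer_id=1 -> matches Beth
  - order 3 (Printer): customer_id=1 -> matches Beth
  - order 4 (Mouse): customer_id=NULL, no match -> dropped
  - order 5 (Router): customer_id=1 -> matches Beth
  - order 6 (Keyboard): customer_id=1 -> matches Beth
  - order 7 (Tablet): customer_id=NULL, no match -> dropped
  - order 8 (Webcam): customer_id=1 -> matches Beth
So 2 of 8 rows are dropped.

SQL:
SELECT a.product, b.name AS customer
FROM orders a
INNER JOIN customers b ON a.customer_id = b.id

Result:
product  | customer
---------+---------
Desk     | Wendy   
Camera   | Beth    
Printer  | Beth    
Router   | Beth    
Keyboard | Beth    
Webcam   | Beth    


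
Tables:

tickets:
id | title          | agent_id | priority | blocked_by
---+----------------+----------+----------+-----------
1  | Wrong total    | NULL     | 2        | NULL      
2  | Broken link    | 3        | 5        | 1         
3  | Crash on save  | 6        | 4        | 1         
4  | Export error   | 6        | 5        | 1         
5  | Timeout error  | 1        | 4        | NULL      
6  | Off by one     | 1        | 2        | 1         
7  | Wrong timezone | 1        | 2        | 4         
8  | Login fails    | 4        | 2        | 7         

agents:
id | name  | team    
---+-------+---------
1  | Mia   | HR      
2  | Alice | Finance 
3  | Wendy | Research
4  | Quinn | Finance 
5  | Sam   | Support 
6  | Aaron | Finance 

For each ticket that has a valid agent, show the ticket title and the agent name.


INNER JOIN keeps only tickets rows whose agent_id matches an id in agents. Walk through each ticket:
  - ticket 1 (Wrong total): agent_id=NULL, no match -> dropped
  - ticket 2 (Broken link): agent_id=3 -> matches Wendy
  - ticket 3 (Crash on save): agent_id=6 -> matches Aaron
  - ticket 4 (Export error): agent_id=6 -> matches Aaron
  - ticket 5 (Timeout error): agent_id=1 -> matches Mia
  - ticket 6 (Off by one): agent_id=1 -> matches Mia
  - ticket 7 (Wrong timezone): agent_id=1 -> matches Mia
  - ticket 8 (Login fails): agent_id=4 -> matches Quinn
So 1 of 8 rows is dropped.

SQL:
SELECT a.title, b.name AS agent
FROM tickets a
INNER JOIN agents b ON a.agent_id = b.id

Result:
title          | agent
---------------+------
Broken link    | Wendy
Crash on save  | Aaron
Export error   | Aaron
Timeout error  | Mia  
Off by one     | Mia  
Wrong timezone | Mia  
Login fails    | Quinn
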